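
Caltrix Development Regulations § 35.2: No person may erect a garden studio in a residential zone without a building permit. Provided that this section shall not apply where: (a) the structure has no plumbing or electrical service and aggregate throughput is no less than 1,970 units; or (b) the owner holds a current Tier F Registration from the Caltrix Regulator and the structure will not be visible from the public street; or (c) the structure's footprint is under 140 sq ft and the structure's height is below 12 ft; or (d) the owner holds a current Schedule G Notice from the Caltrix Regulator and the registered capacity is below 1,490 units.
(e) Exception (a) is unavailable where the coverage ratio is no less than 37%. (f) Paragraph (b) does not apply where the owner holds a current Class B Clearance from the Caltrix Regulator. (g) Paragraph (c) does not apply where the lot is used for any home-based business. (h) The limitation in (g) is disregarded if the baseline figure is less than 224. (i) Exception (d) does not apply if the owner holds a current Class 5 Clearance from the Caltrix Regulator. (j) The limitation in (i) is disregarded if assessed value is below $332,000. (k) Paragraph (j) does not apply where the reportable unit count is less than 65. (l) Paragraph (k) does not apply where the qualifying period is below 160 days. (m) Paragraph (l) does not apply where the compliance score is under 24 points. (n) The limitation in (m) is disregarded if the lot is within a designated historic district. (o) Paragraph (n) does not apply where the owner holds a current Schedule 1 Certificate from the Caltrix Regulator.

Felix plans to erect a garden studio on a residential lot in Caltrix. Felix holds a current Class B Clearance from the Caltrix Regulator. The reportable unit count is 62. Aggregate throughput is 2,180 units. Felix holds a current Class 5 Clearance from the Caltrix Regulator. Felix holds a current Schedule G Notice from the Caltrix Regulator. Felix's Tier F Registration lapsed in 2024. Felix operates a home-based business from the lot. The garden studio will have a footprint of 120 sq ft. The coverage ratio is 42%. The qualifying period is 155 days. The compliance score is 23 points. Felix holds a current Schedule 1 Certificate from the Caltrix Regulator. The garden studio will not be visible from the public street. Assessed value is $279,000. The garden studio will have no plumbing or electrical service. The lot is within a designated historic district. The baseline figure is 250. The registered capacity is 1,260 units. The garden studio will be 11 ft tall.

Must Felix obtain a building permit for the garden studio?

Yes — Felix must obtain a building permit.

Exception (a)'s conditions are all satisfied: there is no plumbing or electrical service; aggregate throughput is 2,180 units, meeting the 1,970 units threshold. However, paragraph (e) must be considered: (e) is triggered — the coverage ratio is 42%, meeting the 37% threshold. So (a) is unavailable.
Exception (b) does not apply: there is no Tier F Registration in force.
Exception (c)'s conditions are all satisfied: the structure's footprint is 120 sq ft, under the 140 sq ft limit; the structure's height is 11 ft, below the 12 ft limit. Turning to paragraphs (g)–(h): (g) operates against (c): a home-based business operates on the lot. (h) is not triggered (the baseline figure is 250, not less than 224), so (g) stands. So (c) is unavailable.
Exception (d): a current Schedule G Notice is held; the registered capacity is 1,260 units, below the 1,490 units limit — every condition holds. But: (i) operates against (d): a current Class 5 Clearance is held. (j) would limit (i) — assessed value is $279,000, below the $332,000 limit — but (k) sets (j) aside: (k) operates against (j): the reportable unit count is 62, less than the 65 limit. (l) operates (the qualifying period is 155 days, below the 160 days limit), but is itself disapplied by (m): (m) operates — the compliance score is 23 points, under the 24 points limit. (n) operates (the lot is in a historic district), but is overridden by (o): (o) is triggered — a current Schedule 1 Certificate is held. Exception (d) does not apply.
Every exception is unavailable, so the rule governs.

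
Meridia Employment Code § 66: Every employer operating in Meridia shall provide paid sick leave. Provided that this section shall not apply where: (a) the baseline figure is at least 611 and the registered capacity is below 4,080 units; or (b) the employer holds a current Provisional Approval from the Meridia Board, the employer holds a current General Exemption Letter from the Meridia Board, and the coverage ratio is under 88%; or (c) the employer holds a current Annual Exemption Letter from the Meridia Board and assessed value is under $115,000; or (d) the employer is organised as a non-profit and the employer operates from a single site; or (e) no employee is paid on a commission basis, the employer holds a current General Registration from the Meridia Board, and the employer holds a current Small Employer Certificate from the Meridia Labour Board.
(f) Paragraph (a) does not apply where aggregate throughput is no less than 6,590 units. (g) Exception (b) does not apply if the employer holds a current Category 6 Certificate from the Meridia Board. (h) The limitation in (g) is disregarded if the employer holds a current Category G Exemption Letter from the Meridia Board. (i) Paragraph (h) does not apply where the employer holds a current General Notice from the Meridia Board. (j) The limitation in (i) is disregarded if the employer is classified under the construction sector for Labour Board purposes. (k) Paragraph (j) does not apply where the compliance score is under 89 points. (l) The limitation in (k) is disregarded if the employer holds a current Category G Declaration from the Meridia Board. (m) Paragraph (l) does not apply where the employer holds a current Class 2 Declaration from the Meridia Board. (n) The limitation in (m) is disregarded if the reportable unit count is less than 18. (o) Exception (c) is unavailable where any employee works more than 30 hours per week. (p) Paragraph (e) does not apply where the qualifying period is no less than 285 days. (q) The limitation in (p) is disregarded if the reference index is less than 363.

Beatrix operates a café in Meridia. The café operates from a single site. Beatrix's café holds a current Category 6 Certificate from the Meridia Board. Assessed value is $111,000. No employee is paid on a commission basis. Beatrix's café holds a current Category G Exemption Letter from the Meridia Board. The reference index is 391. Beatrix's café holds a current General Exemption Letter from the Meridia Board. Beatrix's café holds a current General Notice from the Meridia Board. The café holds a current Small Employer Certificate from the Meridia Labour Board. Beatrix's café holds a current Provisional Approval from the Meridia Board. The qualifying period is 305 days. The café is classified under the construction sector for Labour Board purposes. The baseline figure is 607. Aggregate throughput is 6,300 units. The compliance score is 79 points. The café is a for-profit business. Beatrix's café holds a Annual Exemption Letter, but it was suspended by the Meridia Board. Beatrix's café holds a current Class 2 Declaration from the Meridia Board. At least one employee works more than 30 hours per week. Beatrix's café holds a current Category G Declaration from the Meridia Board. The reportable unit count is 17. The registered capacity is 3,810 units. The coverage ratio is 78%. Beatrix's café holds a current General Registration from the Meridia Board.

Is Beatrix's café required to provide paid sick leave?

No — exception (b) applies; Beatrix's café is not required to provide paid sick leave.

Exception (a) requires that the baseline figure is at least 611; but the baseline figure is 607, short of 611, so (a) is unavailable.
Exception (b) is satisfied on its face — a current Provisional Approval is held; a current General Exemption Letter is held; the coverage ratio is 78%, under the 88% limit. Considering the limiting provisions: (g) applies (a current Category 6 Certificate is held), but is displaced by (h): (h) is engaged — a current Category G Exemption Letter is held. (i) would limit (h) — a current General Notice is held — but (j) sets (i) aside: (j) operates against (i): the café is classified under the construction sector. (k) would limit (j) — the compliance score is 79 points, under the 89 points limit — but (l) sets (k) aside: (l) is triggered — a current Category G Declaration is held. (m) operates (a current Class 2 Declaration is held), but is itself disapplied by (n): (n) operates against (m): the reportable unit count is 17, less than the 18 limit. Exception (b) stands.
Exception (c) does not apply: there is no Annual Exemption Letter in force.
Exception (d) does not apply: the employer is for-profit.
All of (e)'s requirements are met (no employee is paid on commission; a current General Registration is held; a current Small Employer Certificate is held). But: (p) operates against (e): the qualifying period is 305 days, meeting the 285 days threshold. (q), which would lift (p), is inapplicable — the reference index is 391, not less than 363. (e) is therefore removed.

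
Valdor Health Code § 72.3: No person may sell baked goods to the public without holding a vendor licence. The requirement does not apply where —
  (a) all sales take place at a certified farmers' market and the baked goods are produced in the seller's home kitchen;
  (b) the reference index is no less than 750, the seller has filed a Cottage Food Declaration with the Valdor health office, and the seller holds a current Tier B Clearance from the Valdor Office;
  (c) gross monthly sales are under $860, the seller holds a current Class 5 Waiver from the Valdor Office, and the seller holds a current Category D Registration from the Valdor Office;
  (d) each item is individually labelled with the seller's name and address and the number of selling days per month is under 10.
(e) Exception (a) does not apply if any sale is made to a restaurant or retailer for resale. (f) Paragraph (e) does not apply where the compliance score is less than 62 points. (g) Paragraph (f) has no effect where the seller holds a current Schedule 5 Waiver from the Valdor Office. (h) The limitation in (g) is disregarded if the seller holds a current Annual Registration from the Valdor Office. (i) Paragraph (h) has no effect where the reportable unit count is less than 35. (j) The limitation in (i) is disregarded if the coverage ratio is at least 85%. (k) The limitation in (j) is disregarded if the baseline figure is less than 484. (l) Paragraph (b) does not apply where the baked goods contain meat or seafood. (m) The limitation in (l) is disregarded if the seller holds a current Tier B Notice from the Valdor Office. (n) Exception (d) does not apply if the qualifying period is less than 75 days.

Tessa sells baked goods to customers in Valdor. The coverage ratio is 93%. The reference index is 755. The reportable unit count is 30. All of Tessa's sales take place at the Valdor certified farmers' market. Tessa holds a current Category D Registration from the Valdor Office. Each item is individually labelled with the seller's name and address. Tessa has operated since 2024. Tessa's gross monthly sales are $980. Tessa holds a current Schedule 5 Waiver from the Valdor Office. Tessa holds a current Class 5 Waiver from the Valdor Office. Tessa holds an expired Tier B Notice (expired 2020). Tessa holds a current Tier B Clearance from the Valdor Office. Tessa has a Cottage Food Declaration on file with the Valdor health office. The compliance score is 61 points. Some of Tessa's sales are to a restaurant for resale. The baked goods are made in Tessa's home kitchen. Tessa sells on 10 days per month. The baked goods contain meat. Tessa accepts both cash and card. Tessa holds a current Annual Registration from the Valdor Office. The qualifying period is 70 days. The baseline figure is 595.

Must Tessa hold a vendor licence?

Exception (a)'s conditions are all satisfied: all sales are at a certified farmers' market; the baked goods are home-kitchen produced. Considering the limiting provisions: (e) applies (some sales are to a restaurant for resale), but is overridden by (f): (f) operates — the compliance score is 61 points, less than the 62 points limit. (g) applies (a current Schedule 5 Waiver is held), but is set aside by (h): (h) applies — a current Annual Registration is held. (i) is triggered (the reportable unit count is 30, less than the 35 limit), but is itself disapplied by (j): (j) operates against (i): the coverage ratio is 93%, meeting the 85% threshold. (k) is inapplicable (the baseline figure is 595, not less than 484), so (j) stands. So (a) applies.
Exception (b) is satisfied on its face — the reference index is 755, meeting the 750 threshold; a Cottage Food Declaration is on file; a current Tier B Clearance is held. But: (l) operates against (b): the baked goods contain meat. (m) is inapplicable (no current Tier B Notice is held), so (l) stands. Exception (b) does not apply.
Exception (c) does not apply: gross monthly sales are $980, not under $860.
Exception (d) fails — the number of selling days per month is 10, not under 10.

No — exception (a) applies; Tessa is not required to hold a vendor licence.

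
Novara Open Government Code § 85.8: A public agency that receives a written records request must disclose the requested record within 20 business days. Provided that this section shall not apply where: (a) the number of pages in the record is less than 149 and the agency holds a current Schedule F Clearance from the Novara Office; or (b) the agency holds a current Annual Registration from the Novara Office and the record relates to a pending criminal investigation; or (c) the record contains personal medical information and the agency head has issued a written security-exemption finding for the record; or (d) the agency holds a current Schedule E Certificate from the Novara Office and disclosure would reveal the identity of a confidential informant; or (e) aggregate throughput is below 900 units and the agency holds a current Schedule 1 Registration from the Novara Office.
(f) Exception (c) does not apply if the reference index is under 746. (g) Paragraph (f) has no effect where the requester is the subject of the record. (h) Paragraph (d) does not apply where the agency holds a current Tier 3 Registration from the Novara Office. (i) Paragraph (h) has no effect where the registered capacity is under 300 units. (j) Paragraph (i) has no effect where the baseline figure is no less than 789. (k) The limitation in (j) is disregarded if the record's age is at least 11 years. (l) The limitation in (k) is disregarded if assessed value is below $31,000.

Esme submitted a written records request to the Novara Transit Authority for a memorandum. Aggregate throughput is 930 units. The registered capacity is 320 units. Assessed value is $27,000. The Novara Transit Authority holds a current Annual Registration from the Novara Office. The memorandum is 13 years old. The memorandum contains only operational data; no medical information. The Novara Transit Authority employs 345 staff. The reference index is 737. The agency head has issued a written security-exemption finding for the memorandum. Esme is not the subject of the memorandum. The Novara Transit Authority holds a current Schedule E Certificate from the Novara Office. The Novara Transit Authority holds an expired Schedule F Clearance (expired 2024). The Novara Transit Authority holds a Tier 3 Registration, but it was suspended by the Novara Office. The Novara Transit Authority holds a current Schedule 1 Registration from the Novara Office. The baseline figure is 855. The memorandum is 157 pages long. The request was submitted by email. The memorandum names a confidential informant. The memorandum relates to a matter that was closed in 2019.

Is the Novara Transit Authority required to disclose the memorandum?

Exception (a) does not apply: the number of pages in the record is 157, not less than 149.
Exception (b) requires that the record relates to a pending criminal investigation; but the memorandum relates to a closed matter, so (b) is unavailable.
Exception (c) does not apply: the memorandum contains only operational data.
Exception (d)'s conditions are all satisfied: a current Schedule E Certificate is held; the memorandum names a confidential informant. Considering the limiting provisions: (h) is inapplicable — the Tier 3 Registration is not current. So (d) applies.
Exception (e) fails — aggregate throughput is 930 units, not below 900 units.

No — exception (d) applies; the Novara Transit Authority is not required to disclose the memorandum.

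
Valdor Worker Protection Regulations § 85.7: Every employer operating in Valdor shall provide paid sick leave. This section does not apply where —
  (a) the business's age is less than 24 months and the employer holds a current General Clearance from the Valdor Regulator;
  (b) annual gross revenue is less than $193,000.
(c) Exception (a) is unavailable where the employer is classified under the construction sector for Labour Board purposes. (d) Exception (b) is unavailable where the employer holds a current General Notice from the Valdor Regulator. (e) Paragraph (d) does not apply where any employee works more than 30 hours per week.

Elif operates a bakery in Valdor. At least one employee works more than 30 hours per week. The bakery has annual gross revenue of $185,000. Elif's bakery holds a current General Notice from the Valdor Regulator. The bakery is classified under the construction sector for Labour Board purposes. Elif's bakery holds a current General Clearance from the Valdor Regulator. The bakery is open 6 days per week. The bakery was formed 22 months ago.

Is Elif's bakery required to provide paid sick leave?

Exception (a)'s conditions are all satisfied: the business's age is 22 months, less than the 24 months limit; a current General Clearance is held. But applying paragraph (c): (c) applies — the bakery is classified under the construction sector. (a) is therefore removed.
All of (b)'s requirements are met (annual gross revenue is $185,000, less than the $193,000 limit). Under paragraphs (d)–(e): (d) applies (a current General Notice is held), but is displaced by (e): (e) is triggered — at least one employee exceeds 30 hours/week. Exception (b) stands.

No — exception (b) applies; Elif's bakery is not required to provide paid sick leave.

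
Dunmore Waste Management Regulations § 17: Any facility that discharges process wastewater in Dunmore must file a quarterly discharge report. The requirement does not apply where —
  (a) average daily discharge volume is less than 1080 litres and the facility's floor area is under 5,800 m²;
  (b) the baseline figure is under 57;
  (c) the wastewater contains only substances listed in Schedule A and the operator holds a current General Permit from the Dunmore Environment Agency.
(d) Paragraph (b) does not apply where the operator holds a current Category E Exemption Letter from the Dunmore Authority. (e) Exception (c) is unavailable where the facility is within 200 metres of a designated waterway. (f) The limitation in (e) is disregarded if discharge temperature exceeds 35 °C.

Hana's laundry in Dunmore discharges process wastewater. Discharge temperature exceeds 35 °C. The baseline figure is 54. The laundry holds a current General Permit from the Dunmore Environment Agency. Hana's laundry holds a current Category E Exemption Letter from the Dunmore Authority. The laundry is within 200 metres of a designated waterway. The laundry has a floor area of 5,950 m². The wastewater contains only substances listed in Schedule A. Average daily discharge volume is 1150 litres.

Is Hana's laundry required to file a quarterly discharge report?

No — exception (c) applies; Hana's laundry is not required to file a quarterly discharge report.

Exception (a) fails — average daily discharge volume is 1150 litres, not less than 1080 litres.
Exception (b): the baseline figure is 54, under the 57 limit — every condition holds. Turning to paragraph (d): (d) operates — a current Category E Exemption Letter is held. Exception (b) does not apply.
All of (c)'s requirements are met (the wastewater is Schedule-A-only; a current General Permit is held). Applying paragraphs (e)–(f): (e) would limit (c) — the laundry is within 200 m of a designated waterway — but (f) sets (e) aside: (f) operates against (e): discharge temperature exceeds 35 °C. Exception (c) stands.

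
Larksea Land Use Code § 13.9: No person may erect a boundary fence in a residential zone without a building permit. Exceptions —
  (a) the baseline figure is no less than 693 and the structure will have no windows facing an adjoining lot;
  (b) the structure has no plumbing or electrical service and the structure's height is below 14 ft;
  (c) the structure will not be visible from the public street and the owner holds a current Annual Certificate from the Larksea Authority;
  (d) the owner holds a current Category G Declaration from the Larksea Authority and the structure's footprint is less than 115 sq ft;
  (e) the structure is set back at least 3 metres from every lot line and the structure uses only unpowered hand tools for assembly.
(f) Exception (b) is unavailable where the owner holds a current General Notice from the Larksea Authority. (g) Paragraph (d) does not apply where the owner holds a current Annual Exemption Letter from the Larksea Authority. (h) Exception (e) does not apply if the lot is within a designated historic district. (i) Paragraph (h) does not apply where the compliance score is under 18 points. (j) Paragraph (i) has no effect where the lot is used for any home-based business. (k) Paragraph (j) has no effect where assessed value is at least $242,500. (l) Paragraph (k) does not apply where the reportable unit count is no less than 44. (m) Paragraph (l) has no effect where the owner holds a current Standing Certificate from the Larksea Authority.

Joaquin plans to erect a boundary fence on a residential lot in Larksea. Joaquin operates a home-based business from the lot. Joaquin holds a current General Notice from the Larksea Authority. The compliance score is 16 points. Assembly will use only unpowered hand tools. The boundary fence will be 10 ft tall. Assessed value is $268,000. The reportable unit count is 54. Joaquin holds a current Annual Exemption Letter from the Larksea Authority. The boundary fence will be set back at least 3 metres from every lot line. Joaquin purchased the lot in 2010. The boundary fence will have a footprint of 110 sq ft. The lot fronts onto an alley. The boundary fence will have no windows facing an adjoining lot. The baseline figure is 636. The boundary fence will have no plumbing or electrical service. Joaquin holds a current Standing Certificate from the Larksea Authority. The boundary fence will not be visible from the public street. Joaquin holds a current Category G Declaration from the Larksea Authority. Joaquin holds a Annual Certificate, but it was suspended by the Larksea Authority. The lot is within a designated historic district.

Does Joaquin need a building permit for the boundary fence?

Exception (a) does not apply: the baseline figure is 636, short of 693.
Exception (b)'s conditions are all satisfied: there is no plumbing or electrical service; the structure's height is 10 ft, below the 14 ft limit. Turning to paragraph (f): (f) operates against (b): a current General Notice is held. (b) is therefore removed.
Exception (c) requires that the owner holds a current Annual Certificate from the Larksea Authority; but there is no Annual Certificate in force, so (c) is unavailable.
Exception (d)'s conditions are all satisfied: a current Category G Declaration is held; the structure's footprint is 110 sq ft, less than the 115 sq ft limit. But applying paragraph (g): (g) operates against (d): a current Annual Exemption Letter is held. Exception (d) does not apply.
Exception (e): the setback is at least 3 m on every side; assembly uses only hand tools — every condition holds. Considering the limiting provisions: (h) would limit (e) — the lot is in a historic district — but (i) sets (h) aside: (i) operates — the compliance score is 16 points, under the 18 points limit. (j) would limit (i) — a home-based business operates on the lot — but (k) sets (j) aside: (k) operates against (j): assessed value is $268,000, meeting the $242,500 threshold. (l) would limit (k) — the reportable unit count is 54, meeting the 44 threshold — but (m) sets (l) aside: (m) is engaged — a current Standing Certificate is held. Exception (e) stands.

No — exception (e) applies; Joaquin does not need a building permit.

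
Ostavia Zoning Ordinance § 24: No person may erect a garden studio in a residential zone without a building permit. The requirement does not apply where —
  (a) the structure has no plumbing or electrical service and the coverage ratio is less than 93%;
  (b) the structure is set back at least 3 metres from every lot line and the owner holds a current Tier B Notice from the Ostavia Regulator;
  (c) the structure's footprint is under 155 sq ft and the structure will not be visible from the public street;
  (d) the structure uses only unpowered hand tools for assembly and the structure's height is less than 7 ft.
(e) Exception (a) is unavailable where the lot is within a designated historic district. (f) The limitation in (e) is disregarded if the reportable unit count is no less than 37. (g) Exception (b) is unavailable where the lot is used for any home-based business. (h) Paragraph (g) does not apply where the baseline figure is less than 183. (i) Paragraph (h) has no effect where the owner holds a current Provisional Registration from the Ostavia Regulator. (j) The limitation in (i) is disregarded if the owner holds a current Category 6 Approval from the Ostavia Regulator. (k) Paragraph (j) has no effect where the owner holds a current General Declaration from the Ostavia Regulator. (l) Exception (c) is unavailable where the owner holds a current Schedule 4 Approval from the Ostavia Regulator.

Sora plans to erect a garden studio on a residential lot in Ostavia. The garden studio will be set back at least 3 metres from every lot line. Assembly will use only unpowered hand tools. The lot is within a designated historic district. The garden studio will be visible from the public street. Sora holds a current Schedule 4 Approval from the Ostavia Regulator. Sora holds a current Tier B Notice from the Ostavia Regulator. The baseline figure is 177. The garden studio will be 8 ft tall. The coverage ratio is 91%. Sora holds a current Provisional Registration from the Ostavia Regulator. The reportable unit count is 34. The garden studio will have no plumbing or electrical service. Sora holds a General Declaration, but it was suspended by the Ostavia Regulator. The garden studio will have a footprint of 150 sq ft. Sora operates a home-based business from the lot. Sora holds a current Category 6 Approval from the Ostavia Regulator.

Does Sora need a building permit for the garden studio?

Exception (a): there is no plumbing or electrical service; the coverage ratio is 91%, less than the 93% limit — every condition holds. But: (e) applies — the lot is in a historic district. (f), which would lift (e), does not operate here — the reportable unit count is 34, short of 37. (a) is therefore removed.
Exception (b)'s conditions are all satisfied: the setback is at least 3 m on every side; a current Tier B Notice is held. Considering the limiting provisions: (g) would limit (b) — a home-based business operates on the lot — but (h) sets (g) aside: (h) applies — the baseline figure is 177, less than the 183 limit. (i) would limit (h) — a current Provisional Registration is held — but (j) sets (i) aside: (j) operates against (i): a current Category 6 Approval is held. (k) does not operate here (there is no General Declaration in force), so (j) stands. So (b) applies.
Exception (c) fails — the structure will be visible from the street.
Exception (d) fails — the structure's height is 8 ft, not less than 7 ft.

No — exception (b) applies; Sora does not need a building permit.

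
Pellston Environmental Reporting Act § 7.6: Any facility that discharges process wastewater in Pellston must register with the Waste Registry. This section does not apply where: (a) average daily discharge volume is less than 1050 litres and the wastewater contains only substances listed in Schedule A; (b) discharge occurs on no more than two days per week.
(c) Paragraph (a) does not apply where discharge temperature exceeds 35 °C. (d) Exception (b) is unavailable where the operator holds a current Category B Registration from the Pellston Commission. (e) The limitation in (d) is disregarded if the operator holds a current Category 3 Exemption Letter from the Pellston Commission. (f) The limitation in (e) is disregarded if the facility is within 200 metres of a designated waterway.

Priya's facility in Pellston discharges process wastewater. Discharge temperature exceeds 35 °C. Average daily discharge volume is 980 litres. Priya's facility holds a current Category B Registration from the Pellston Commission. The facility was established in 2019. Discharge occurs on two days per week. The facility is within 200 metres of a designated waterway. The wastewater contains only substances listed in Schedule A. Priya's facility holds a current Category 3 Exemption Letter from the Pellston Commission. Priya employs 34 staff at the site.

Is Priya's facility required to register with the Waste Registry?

Exception (a)'s conditions are all satisfied: average daily discharge volume is 980 litres, less than the 1050 litres limit; the wastewater is Schedule-A-only. However, paragraph (c) must be considered: (c) is engaged — discharge temperature exceeds 35 °C. Exception (a) does not apply.
Exception (b)'s conditions are all satisfied: discharge occurs on no more than two days per week. But applying paragraphs (d)–(f): (d) operates against (b): a current Category B Registration is held. (e) operates (a current Category 3 Exemption Letter is held), but yields to (f): (f) operates against (e): the facility is within 200 m of a designated waterway. So (b) is unavailable.
No exception is made out. Priya's facility falls within the general rule.

Yes — Priya's facility must register with the Waste Registry.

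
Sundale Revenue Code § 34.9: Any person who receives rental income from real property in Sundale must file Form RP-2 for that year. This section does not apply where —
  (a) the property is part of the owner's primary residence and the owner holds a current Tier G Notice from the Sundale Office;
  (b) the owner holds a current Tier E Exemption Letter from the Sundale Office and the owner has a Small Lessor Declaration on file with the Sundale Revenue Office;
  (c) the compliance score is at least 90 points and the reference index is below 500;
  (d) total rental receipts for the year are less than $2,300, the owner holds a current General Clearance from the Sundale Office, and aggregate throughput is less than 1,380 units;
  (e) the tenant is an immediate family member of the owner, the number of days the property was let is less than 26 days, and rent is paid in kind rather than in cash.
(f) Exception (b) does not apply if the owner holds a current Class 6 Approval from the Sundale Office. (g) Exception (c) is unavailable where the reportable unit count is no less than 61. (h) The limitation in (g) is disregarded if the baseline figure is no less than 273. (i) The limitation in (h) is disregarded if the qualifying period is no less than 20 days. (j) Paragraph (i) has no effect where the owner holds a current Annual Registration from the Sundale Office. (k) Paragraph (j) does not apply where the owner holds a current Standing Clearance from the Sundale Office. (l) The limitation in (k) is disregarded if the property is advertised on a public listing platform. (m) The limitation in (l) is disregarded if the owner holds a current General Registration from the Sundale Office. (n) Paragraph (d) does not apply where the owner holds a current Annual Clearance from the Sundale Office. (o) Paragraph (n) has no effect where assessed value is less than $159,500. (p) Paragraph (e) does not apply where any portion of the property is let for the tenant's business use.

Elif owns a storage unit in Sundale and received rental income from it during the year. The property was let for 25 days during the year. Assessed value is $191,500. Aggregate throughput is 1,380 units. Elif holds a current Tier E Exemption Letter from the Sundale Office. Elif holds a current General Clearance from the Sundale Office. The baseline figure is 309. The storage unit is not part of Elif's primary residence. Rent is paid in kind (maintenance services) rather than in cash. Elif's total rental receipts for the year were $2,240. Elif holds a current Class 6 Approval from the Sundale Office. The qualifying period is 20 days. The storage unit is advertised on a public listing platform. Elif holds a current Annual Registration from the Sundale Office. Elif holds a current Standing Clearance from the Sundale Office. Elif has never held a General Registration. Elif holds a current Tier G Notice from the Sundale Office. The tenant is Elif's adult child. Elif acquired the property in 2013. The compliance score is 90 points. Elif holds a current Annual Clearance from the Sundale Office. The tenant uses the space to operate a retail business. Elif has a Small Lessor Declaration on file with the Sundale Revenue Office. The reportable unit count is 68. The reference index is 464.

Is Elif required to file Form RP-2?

Exception (a) fails — the storage unit is not part of the primary residence.
Exception (b)'s conditions are all satisfied: a current Tier E Exemption Letter is held; a Small Lessor Declaration is on file. But: (f) operates — a current Class 6 Approval is held. So (b) is unavailable.
Exception (c): the compliance score is 90 points, meeting the 90 points threshold; the reference index is 464, below the 500 limit — every condition holds. Considering the limiting provisions: (g) would limit (c) — the reportable unit count is 68, meeting the 61 threshold — but (h) sets (g) aside: (h) operates — the baseline figure is 309, meeting the 273 threshold. (i) would limit (h) — the qualifying period is 20 days, meeting the 20 days threshold — but (j) sets (i) aside: (j) operates against (i): a current Annual Registration is held. (k) would limit (j) — a current Standing Clearance is held — but (l) sets (k) aside: (l) operates against (k): the property is publicly advertised. (m) does not operate here (there is no General Registration in force), so (l) stands. (c) remains available.
Exception (d) does not apply: aggregate throughput is 1,380 units, not less than 1,380 units.
All of (e)'s requirements are met (the tenant is an immediate family member; the number of days the property was let is 25 days, less than the 26 days limit; rent is paid in kind). But applying paragraph (p): (p) is triggered — the space is let for business use. (e) is therefore removed.

No — exception (c) applies; Elif is not required to file Form RP-2.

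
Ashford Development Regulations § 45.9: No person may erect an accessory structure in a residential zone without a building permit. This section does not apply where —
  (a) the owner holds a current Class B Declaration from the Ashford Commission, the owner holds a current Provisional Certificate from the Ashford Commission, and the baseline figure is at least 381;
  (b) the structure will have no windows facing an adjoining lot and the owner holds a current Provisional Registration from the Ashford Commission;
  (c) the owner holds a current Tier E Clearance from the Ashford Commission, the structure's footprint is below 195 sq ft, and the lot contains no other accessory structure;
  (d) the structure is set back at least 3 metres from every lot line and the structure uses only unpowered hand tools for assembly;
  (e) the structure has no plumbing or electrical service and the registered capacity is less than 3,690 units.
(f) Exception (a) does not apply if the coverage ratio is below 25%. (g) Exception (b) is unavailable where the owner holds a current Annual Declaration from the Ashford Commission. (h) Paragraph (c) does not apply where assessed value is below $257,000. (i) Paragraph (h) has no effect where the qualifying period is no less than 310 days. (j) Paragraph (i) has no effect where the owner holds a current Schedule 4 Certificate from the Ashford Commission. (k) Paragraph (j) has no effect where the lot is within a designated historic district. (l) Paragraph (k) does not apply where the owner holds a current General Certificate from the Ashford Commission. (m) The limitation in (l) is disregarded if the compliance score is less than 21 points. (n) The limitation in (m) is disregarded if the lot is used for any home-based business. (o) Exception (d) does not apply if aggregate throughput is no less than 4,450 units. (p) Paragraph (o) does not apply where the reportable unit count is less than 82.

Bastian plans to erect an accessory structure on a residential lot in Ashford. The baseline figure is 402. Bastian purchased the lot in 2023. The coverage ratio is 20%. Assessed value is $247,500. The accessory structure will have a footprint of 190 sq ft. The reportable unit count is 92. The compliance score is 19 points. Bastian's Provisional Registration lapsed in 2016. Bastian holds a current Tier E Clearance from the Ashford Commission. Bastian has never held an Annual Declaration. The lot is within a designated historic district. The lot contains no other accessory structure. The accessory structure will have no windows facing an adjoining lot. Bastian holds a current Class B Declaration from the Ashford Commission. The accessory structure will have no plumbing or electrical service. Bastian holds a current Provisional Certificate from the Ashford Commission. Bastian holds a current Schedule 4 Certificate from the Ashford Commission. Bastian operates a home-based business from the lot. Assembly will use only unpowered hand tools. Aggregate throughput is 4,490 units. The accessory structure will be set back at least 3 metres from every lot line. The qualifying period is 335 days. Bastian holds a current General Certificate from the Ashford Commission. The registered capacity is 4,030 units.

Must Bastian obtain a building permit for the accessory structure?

Exception (a)'s conditions are all satisfied: a current Class B Declaration is held; a current Provisional Certificate is held; the baseline figure is 402, meeting the 381 threshold. However, paragraph (f) must be considered: (f) operates against (a): the coverage ratio is 20%, below the 25% limit. (a) is therefore removed.
Exception (b) does not apply: there is no Provisional Registration in force.
Exception (c) is satisfied on its face — a current Tier E Clearance is held; the structure's footprint is 190 sq ft, below the 195 sq ft limit; the lot has no other accessory structure. Turning to paragraphs (h)–(n): (h) operates against (c): assessed value is $247,500, below the $257,000 limit. (i) operates (the qualifying period is 335 days, meeting the 310 days threshold), but yields to (j): (j) operates against (i): a current Schedule 4 Certificate is held. (k) would limit (j) — the lot is in a historic district — but (l) sets (k) aside: (l) operates against (k): a current General Certificate is held. (m) applies (the compliance score is 19 points, less than the 21 points limit), but is displaced by (n): (n) operates against (m): a home-based business operates on the lot. Exception (c) does not apply.
Exception (d) is satisfied on its face — the setback is at least 3 m on every side; assembly uses only hand tools. Turning to paragraphs (o)–(p): (o) operates against (d): aggregate throughput is 4,490 units, meeting the 4,450 units threshold. (p) does not operate here (the reportable unit count is 92, not less than 82), so (o) stands. Exception (d) does not apply.
Exception (e) requires that the registered capacity is less than 3,690 units; but the registered capacity is 4,030 units, not less than 3,690 units, so (e) is unavailable.
No exception applies. The general rule governs.

Yes — Bastian must obtain a building permit.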